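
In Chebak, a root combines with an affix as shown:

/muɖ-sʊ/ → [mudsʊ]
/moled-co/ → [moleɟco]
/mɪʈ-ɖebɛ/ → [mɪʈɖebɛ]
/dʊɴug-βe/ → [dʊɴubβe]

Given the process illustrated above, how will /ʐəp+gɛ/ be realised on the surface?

The data show regressive place assimilation: /ɖ/ → [d] before /s/; /d/ → [ɟ] before /c/; /g/ → [b] before /β/. In each pair only place changes, matching the following consonant, while manner and voice stay constant.
Nothing changes in [mɪʈɖebɛ]: there the adjacent consonants already agree in place (/ʈ/ and /ɖ/ are both retroflex), so this form is consistent with the same rule.
/p/ is a voiceless bilabial stop. The following trigger /g/ is velar, so /p/ must become velar as well.
The voiceless velar stop is [k], so /p/ → [k].

[ʐəkgɛ]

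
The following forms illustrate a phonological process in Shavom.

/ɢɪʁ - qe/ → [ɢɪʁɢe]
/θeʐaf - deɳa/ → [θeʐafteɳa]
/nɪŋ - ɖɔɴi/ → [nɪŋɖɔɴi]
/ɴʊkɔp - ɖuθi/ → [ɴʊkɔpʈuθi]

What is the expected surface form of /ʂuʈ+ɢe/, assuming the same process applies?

The data show progressive voicing assimilation: /q/ → [ɢ] after /ʁ/; /d/ → [t] after /f/; /ɖ/ → [ʈ] after /p/. In each pair only voicing changes, matching the preceding consonant, while place and manner stay constant.
No alternation appears in [nɪŋɖɔɴi]: there the adjacent consonants already agree in voicing (/ɖ/ and /ŋ/ are both voiced), so this form is consistent with the same rule.
/ɢ/ is a voiced uvular stop. The preceding trigger /ʈ/ is voiceless, so /ɢ/ must become voiceless as well.
The voiceless uvular stop is [q], so /ɢ/ → [q].

[ʂuʈqe]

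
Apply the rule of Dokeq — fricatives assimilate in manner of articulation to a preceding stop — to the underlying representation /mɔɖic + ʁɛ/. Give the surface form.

[mɔɖicɢɛ]

/ʁ/ is a voiced uvular fricative. The preceding trigger /c/ is a stop, so /ʁ/ must become a stop as well.
A voiced uvular stop is [ɢ], so the surface segment is [ɢ].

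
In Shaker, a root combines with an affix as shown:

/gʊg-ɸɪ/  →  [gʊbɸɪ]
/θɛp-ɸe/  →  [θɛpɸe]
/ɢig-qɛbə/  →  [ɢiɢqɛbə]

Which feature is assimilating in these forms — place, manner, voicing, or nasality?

Underlying /g/ is realised as [b] next to /ɸ/; /ɸ/ itself does not change.
The change velar → bilabial matches the place of the following /ɸ/, identifying this as place assimilation.
The same holds elsewhere in the data: /g/ → [ɢ] before /q/ (velar → uvular, matching uvular) — only place changes, and always toward the following segment.
No alternation appears in [θɛpɸe]: there the adjacent consonants already agree in place (/p/ and /ɸ/ are both bilabial), so this form is consistent with the same rule.

place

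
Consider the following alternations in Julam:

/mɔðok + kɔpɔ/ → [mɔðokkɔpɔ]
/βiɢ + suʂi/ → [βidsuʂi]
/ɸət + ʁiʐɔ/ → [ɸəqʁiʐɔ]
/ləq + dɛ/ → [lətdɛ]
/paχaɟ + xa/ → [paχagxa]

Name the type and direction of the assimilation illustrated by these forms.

regressive place assimilation

The segment that alternates is /ɢ/, which surfaces as [d] when adjacent to /s/.
/ɢ/ is uvular while /s/ is alveolar; the output [d] is alveolar, matching the trigger — so the feature that spreads is place.
Manner and voice are unchanged, so the assimilation is partial, not total.
The same holds elsewhere in the data: /t/ → [q] before /ʁ/ (alveolar → uvular, matching uvular); /q/ → [t] before /d/ (uvular → alveolar, matching alveolar); /ɟ/ → [g] before /x/ (palatal → velar, matching velar) — only place changes, and always toward the following segment.
No alternation appears in [mɔðokkɔpɔ]: there the adjacent consonants already agree in place (/k/ and /k/ are both velar), so this form is consistent with the same rule.
The trigger is the following segment, so the direction is regressive (anticipatory).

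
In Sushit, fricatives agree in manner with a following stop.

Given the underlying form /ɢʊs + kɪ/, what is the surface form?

[ɢʊtkɪ]

/s/ is a voiceless alveolar fricative. The following trigger /k/ is a stop, so /s/ must become a stop as well.
Changing only its manner to stop gives [t] — the voiceless alveolar stop.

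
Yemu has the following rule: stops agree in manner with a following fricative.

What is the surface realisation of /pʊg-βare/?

/g/ is a voiced velar stop. The following trigger /β/ is a fricative, so /g/ must become a fricative as well.
A voiced velar fricative is [ɣ], so the surface segment is [ɣ].

[pʊɣβare]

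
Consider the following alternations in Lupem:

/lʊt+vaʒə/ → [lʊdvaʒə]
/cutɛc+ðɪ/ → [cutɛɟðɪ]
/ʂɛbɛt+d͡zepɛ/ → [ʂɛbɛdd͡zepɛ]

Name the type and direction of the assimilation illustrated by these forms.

regressive voicing assimilation

Underlying /t/ is realised as [d] next to /v/; /v/ itself does not change.
/t/ is voiceless while /v/ is voiced; the output [d] is voiced, matching the trigger — so the feature that spreads is voicing.
Place and manner are unchanged, so the assimilation is partial, not total.
The same holds elsewhere in the data: /c/ → [ɟ] before /ð/ (voiceless → voiced, matching voiced); /t/ → [d] before /d͡z/ (voiceless → voiced, matching voiced) — only voicing changes, and always toward the following segment.
Since the segment that changes precedes the conditioning segment, the assimilation is regressive.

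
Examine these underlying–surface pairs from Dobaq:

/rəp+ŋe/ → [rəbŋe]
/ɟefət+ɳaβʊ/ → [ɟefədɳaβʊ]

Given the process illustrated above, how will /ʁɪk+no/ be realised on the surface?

The data show regressive voicing assimilation: /p/ → [b] before /ŋ/; /t/ → [d] before /ɳ/. In each pair only voicing changes, matching the following consonant, while place and manner stay constant.
/k/ is a voiceless velar stop. The following trigger /n/ is voiced, so /k/ must become voiced as well.
A voiced velar stop is [g], so the surface segment is [g].

[ʁɪgno]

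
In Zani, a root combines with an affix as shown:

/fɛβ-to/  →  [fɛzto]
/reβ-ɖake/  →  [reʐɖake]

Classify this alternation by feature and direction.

regressive place assimilation

Underlying /β/ is realised as [z] next to /t/; /t/ itself does not change.
The change bilabial → alveolar matches the place of the following /t/, identifying this as place assimilation.
Manner and voice are unchanged, so the assimilation is partial, not total.
The other alternating form patterns the same way: /β/ → [ʐ] before /ɖ/ (bilabial → retroflex, matching retroflex) — only place changes, and always toward the following segment.
Since the segment that changes precedes the conditioning segment, the assimilation is regressive.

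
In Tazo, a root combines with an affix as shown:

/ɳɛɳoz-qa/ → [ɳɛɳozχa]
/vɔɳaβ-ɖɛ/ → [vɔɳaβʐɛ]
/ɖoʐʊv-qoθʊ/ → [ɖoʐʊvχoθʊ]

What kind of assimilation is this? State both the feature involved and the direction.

progressive manner assimilation

Underlying /q/ is realised as [χ] next to /z/; /z/ itself does not change.
/q/ is a stop while /z/ is a fricative; the output [χ] is a fricative, matching the trigger — so the feature that spreads is manner.
Place and voice are unchanged, so the assimilation is partial, not total.
The other alternating forms pattern the same way: /ɖ/ → [ʐ] after /β/ (stop → fricative, matching a fricative); /q/ → [χ] after /v/ (stop → fricative, matching a fricative) — only manner changes, and always toward the preceding segment.
Since the segment that changes follows the conditioning segment, the assimilation is progressive.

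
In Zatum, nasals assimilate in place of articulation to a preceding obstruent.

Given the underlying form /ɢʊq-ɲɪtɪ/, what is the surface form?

[ɢʊqɴɪtɪ]

The rule targets /ɲ/ (voiced palatal nasal), which sits after the trigger /q/ (uvular).
A voiced uvular nasal is [ɴ], so the surface segment is [ɴ].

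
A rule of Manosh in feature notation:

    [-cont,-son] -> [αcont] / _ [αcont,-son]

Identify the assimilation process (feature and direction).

The rule copies [cont] (continuancy) from the environment onto the target stops; since [±cont] encodes the stop/fricative manner contrast, the assimilating dimension is manner.
Since the environment is written after the underscore, the trigger follows the target; the direction is regressive.

regressive manner assimilation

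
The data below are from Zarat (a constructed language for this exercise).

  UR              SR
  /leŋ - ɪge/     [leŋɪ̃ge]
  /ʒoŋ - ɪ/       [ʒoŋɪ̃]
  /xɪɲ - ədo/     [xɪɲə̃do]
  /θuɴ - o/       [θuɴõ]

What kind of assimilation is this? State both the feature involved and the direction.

The vowel /ɪ/ surfaces as nasalised [ɪ̃] next to the preceding nasal /ŋ/ — it has acquired the [+nasal] feature of its neighbour.
The other forms show the same pattern: /ə/ → [ə̃] after /ɲ/; /o/ → [õ] after /ɴ/ — each time a vowel is nasalised next to a preceding nasal.
Because the conditioning nasal is to the left of the vowel that changes, the process is progressive (perseverative).

progressive nasality assimilation (vowel nasalisation)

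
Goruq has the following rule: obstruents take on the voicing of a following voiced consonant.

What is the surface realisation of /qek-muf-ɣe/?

[qegmuvɣe]

The rule targets /k/ (voiceless velar stop), which sits before the trigger /m/ (voiced).
Changing only its voicing to voiced gives [g] — the voiced velar stop.
At the second juncture, /f/ likewise becomes [v] adjacent to /ɣ/.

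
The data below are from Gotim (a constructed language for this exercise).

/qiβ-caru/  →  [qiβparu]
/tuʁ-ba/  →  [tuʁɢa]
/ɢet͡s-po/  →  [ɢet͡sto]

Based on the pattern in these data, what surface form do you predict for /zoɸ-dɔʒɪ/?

The data show progressive place assimilation: /c/ → [p] after /β/; /b/ → [ɢ] after /ʁ/; /p/ → [t] after /t͡s/. In each pair only place changes, matching the preceding consonant, while manner and voice stay constant.
The rule targets /d/ (voiced alveolar stop), which sits after the trigger /ɸ/ (bilabial).
The voiced bilabial stop is [b], so /d/ → [b].

[zoɸbɔʒɪ]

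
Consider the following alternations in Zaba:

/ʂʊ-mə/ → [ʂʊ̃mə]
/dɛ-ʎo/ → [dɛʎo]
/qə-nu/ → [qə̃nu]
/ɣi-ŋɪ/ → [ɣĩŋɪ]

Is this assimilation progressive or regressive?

regressive

The vowel /ʊ/ surfaces as nasalised [ʊ̃] next to the following nasal /m/ — it has acquired the [+nasal] feature of its neighbour.
Likewise in the remaining data: /ə/ → [ə̃] before /n/; /i/ → [ĩ] before /ŋ/ — each time a vowel is nasalised next to a following nasal.
No change occurs in [dɛʎo] because the vowel at the boundary is adjacent to an oral consonant, not a nasal (/ɛ/ next to /ʎ/).
Because the conditioning nasal is to the right of the vowel that changes, the process is regressive (anticipatory).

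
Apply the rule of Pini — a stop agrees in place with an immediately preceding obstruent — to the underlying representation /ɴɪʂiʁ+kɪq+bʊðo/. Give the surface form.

[ɴɪʂiʁqɪqɢʊðo]

/k/ is a voiceless velar stop. The preceding trigger /ʁ/ is uvular, so /k/ must become uvular as well.
The voiceless uvular stop is [q], so /k/ → [q].
The same rule applies at the second boundary: /b/ → [ɢ] next to /q/.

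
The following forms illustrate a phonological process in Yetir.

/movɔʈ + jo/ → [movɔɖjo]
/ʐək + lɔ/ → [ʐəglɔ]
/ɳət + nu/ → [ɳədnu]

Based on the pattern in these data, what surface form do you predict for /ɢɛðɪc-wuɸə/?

The data show regressive voicing assimilation: /ʈ/ → [ɖ] before /j/; /k/ → [g] before /l/; /t/ → [d] before /n/. In each pair only voicing changes, matching the following consonant, while place and manner stay constant.
/c/ is a voiceless palatal stop. The following trigger /w/ is voiced, so /c/ must become voiced as well.
A voiced palatal stop is [ɟ], so the surface segment is [ɟ].

[ɢɛðɪɟwuɸə]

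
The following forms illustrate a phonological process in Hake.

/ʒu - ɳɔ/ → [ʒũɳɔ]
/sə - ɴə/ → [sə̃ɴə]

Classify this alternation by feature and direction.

The vowel /u/ surfaces as nasalised [ũ] next to the following nasal /ɳ/ — it has acquired the [+nasal] feature of its neighbour.
Likewise in the remaining data: /ə/ → [ə̃] before /ɴ/ — each time a vowel is nasalised next to a following nasal.
Because the conditioning nasal is to the right of the vowel that changes, the process is regressive (anticipatory).

regressive nasality assimilation (vowel nasalisation)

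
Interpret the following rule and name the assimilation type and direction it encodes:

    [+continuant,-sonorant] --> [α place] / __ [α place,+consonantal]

regressive place assimilation

The shared variable α links the value of the place features (abbreviated [place]) on the target to the same value on the neighbouring segment, so place is the feature that assimilates.
Since the environment is written after the underscore, the trigger follows the target; the direction is regressive.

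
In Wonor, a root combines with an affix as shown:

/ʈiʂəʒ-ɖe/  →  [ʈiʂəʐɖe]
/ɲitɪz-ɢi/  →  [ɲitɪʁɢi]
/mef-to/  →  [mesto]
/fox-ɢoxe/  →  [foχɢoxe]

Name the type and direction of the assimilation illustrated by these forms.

regressive place assimilation

Comparing underlying and surface forms, /ʒ/ → [ʐ] is the alternation; the neighbouring /ɖ/ is constant.
/ʒ/ is postalveolar while /ɖ/ is retroflex; the output [ʐ] is retroflex, matching the trigger — so the feature that spreads is place.
Manner and voice are unchanged, so the assimilation is partial, not total.
Checking the remaining alternations: /z/ → [ʁ] before /ɢ/ (alveolar → uvular, matching uvular); /f/ → [s] before /t/ (labiodental → alveolar, matching alveolar); /x/ → [χ] before /ɢ/ (velar → uvular, matching uvular) — only place changes, and always toward the following segment.
The trigger is the following segment, so the direction is regressive (anticipatory).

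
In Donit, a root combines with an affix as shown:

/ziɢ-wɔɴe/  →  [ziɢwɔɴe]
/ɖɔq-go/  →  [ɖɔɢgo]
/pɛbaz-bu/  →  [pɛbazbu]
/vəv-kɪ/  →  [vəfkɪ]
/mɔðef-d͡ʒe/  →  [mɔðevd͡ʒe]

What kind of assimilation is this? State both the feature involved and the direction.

regressive voicing assimilation

Underlying /q/ is realised as [ɢ] next to /g/; /g/ itself does not change.
The change voiceless → voiced matches the voicing of the following /g/, identifying this as voicing assimilation.
Place and manner are unchanged, so the assimilation is partial, not total.
The other alternating forms pattern the same way: /v/ → [f] before /k/ (voiced → voiceless, matching voiceless); /f/ → [v] before /d͡ʒ/ (voiceless → voiced, matching voiced) — only voicing changes, and always toward the following segment.
No alternation appears in [ziɢwɔɴe], [pɛbazbu]: there the adjacent consonants already agree in voicing (/ɢ/ and /w/ are both voiced; /z/ and /b/ are both voiced), so these forms are consistent with the same rule.
Since the segment that changes precedes the conditioning segment, the assimilation is regressive.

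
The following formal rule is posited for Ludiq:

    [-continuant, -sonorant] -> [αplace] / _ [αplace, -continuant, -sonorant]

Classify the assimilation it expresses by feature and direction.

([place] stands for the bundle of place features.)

The rule copies the place features (abbreviated [place]) from the environment onto the target, so the assimilating feature is place.
The conditioning segment sits to the right of the focus bar, meaning the trigger follows the segment that changes — regressive assimilation.

regressive place assimilation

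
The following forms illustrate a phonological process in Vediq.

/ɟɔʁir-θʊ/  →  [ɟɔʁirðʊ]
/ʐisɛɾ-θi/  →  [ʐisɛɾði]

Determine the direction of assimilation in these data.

The segment that alternates is /θ/, which surfaces as [ð] when adjacent to /r/.
/θ/ is voiceless while /r/ is voiced; the output [ð] is voiced, matching the trigger — so the feature that spreads is voicing.
Checking the remaining alternation: /θ/ → [ð] after /ɾ/ (voiceless → voiced, matching voiced) — only voicing changes, and always toward the preceding segment.
The trigger is the preceding segment, so the direction is progressive (perseverative).

progressive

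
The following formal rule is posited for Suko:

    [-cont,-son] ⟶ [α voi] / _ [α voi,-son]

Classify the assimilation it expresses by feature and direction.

The rule copies [voi] from the environment onto the target, so the assimilating feature is voicing.
The conditioning segment sits to the right of the focus bar, meaning the trigger follows the segment that changes — regressive assimilation.

regressive voicing assimilation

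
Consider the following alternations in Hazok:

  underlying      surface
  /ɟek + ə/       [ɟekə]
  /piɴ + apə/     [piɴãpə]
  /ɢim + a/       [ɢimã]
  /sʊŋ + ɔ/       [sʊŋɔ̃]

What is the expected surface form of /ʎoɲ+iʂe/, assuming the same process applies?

[ʎoɲĩʂe]

The data show progressive nasality assimilation (vowel nasalisation): /a/ → [ã] after /ɴ/; /a/ → [ã] after /m/; /ɔ/ → [ɔ̃] after /ŋ/ — a vowel is nasalised by an immediately preceding nasal consonant.
No change occurs in [ɟekə] because the vowel at the boundary is adjacent to an oral consonant, not a nasal (/ə/ next to /k/).
/i/ sits next to the nasal /ɲ/ and is therefore nasalised to [ĩ].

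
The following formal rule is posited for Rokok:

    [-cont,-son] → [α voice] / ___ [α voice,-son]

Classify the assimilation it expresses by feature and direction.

The shared variable α links the value of [voice] on the target to the same value on the neighbouring segment, so voicing is the feature that assimilates.
The conditioning segment sits to the right of the focus bar, meaning the trigger follows the segment that changes — regressive assimilation.

regressive voicing assimilation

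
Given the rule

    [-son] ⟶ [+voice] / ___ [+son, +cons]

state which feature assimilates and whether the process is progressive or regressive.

regressive voicing assimilation

The structural change is [+voice], and the conditioning segment [+son, +cons] (a sonorant consonant) is itself voiced, so the target comes to share the voicing of its neighbour — voicing assimilation.
The conditioning segment sits to the right of the focus bar, meaning the trigger follows the segment that changes — regressive assimilation.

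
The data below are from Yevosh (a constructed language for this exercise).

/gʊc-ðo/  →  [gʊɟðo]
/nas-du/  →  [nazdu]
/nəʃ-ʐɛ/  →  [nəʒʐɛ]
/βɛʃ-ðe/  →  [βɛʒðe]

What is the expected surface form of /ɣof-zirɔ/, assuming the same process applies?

[ɣovzirɔ]

The data show regressive voicing assimilation: /c/ → [ɟ] before /ð/; /s/ → [z] before /d/; /ʃ/ → [ʒ] before /ʐ/; /ʃ/ → [ʒ] before /ð/. In each pair only voicing changes, matching the following consonant, while place and manner stay constant.
The rule targets /f/ (voiceless labiodental fricative), which sits before the trigger /z/ (voiced).
Changing only its voicing to voiced gives [v] — the voiced labiodental fricative.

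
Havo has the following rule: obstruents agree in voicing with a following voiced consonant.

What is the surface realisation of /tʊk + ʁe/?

/k/ is a voiceless velar stop. The following trigger /ʁ/ is voiced, so /k/ must become voiced as well.
Changing only its voicing to voiced gives [g] — the voiced velar stop.

[tʊgʁe]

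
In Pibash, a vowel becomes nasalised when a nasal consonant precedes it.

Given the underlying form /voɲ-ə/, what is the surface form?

[voɲə̃]

The vowel /ə/ is adjacent to the preceding nasal /ɲ/, so it acquires [+nasal] and surfaces as [ə̃].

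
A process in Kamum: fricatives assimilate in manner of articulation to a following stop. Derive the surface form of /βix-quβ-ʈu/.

[βikqubʈu]

/x/ is a voiceless velar fricative. The following trigger /q/ is a stop, so /x/ must become a stop as well.
The voiceless velar stop is [k], so /x/ → [k].
The same rule applies at the second boundary: /β/ → [b] next to /ʈ/.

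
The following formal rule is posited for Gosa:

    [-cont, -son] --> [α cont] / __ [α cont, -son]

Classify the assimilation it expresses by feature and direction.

regressive manner assimilation

The rule copies [cont] (continuancy) from the environment onto the target stops; since [±cont] encodes the stop/fricative manner contrast, the assimilating dimension is manner.
The conditioning segment sits to the right of the focus bar, meaning the trigger follows the segment that changes — regressive assimilation.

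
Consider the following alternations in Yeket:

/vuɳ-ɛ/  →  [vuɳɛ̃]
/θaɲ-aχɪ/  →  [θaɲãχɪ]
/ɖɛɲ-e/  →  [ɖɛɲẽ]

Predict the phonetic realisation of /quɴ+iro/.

The data show progressive nasality assimilation (vowel nasalisation): /ɛ/ → [ɛ̃] after /ɳ/; /a/ → [ã] after /ɲ/; /e/ → [ẽ] after /ɲ/ — a vowel is nasalised by an immediately preceding nasal consonant.
/i/ sits next to the nasal /ɴ/ and is therefore nasalised to [ĩ].

[quɴĩro]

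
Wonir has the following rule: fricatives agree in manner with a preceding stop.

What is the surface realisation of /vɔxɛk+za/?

The rule targets /z/ (voiced alveolar fricative), which sits after the trigger /k/ (stop).
A voiced alveolar stop is [d], so the surface segment is [d].

[vɔxɛkda]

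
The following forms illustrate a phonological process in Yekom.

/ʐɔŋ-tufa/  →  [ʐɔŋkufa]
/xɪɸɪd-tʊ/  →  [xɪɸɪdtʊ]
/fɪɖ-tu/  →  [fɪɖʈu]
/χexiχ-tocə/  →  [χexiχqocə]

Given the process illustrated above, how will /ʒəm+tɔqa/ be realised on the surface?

[ʒəmpɔqa]

The data show progressive place assimilation: /t/ → [k] after /ŋ/; /t/ → [ʈ] after /ɖ/; /t/ → [q] after /χ/. In each pair only place changes, matching the preceding consonant, while manner and voice stay constant.
Nothing changes in [xɪɸɪdtʊ]: there the adjacent consonants already agree in place (/t/ and /d/ are both alveolar), so this form is consistent with the same rule.
The rule targets /t/ (voiceless alveolar stop), which sits after the trigger /m/ (bilabial).
A voiceless bilabial stop is [p], so the surface segment is [p].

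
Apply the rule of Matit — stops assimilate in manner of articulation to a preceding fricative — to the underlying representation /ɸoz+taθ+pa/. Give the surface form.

The rule targets /t/ (voiceless alveolar stop), which sits after the trigger /z/ (fricative).
The voiceless alveolar fricative is [s], so /t/ → [s].
The same rule applies at the second boundary: /p/ → [ɸ] next to /θ/.

[ɸozsaθɸa]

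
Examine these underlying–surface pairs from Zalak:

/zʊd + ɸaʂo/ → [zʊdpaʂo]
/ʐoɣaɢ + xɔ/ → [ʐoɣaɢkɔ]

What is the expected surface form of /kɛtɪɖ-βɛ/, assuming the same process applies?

The data show progressive manner assimilation: /ɸ/ → [p] after /d/; /x/ → [k] after /ɢ/. In each pair only manner changes, matching the preceding consonant, while place and voice stay constant.
/β/ is a voiced bilabial fricative. The preceding trigger /ɖ/ is a stop, so /β/ must become a stop as well.
The voiced bilabial stop is [b], so /β/ → [b].

[kɛtɪɖbɛ]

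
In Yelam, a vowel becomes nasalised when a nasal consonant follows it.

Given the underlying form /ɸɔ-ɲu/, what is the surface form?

The vowel /ɔ/ is adjacent to the following nasal /ɲ/, so it acquires [+nasal] and surfaces as [ɔ̃].

[ɸɔ̃ɲu]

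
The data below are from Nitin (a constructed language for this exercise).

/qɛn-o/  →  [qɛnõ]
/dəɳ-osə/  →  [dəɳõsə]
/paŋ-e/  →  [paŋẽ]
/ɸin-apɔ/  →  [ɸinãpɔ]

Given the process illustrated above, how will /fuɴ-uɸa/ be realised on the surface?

The data show progressive nasality assimilation (vowel nasalisation): /o/ → [õ] after /n/; /o/ → [õ] after /ɳ/; /e/ → [ẽ] after /ŋ/; /a/ → [ã] after /n/ — a vowel is nasalised by an immediately preceding nasal consonant.
The vowel /u/ is adjacent to the preceding nasal /ɴ/, so it acquires [+nasal] and surfaces as [ũ].

[fuɴũɸa]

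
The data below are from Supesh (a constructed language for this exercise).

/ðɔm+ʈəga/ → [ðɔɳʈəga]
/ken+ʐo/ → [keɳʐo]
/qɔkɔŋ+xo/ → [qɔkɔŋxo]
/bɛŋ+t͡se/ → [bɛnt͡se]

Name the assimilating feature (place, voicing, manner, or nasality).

Comparing underlying and surface forms, /m/ → [ɳ] is the alternation; the neighbouring /ʈ/ is constant.
The change bilabial → retroflex matches the place of the following /ʈ/, identifying this as place assimilation.
The other alternating forms pattern the same way: /n/ → [ɳ] before /ʐ/ (alveolar → retroflex, matching retroflex); /ŋ/ → [n] before /t͡s/ (velar → alveolar, matching alveolar) — only place changes, and always toward the following segment.
Nothing changes in [qɔkɔŋxo]: there the adjacent consonants already agree in place (/ŋ/ and /x/ are both velar), so this form is consistent with the same rule.

place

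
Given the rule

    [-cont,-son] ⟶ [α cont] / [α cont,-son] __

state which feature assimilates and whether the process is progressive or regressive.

The shared variable α links the value of [cont] on the target to that of the neighbouring obstruent. [cont] distinguishes stops from fricatives — a manner-of-articulation feature — so this is manner assimilation.
Since the environment is written before the underscore, the trigger precedes the target; the direction is progressive.

progressive manner assimilation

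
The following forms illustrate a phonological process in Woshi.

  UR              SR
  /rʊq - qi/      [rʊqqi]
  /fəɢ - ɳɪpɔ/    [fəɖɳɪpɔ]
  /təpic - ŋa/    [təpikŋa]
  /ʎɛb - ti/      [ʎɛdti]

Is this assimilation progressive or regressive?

regressive

Underlying /ɢ/ is realised as [ɖ] next to /ɳ/; /ɳ/ itself does not change.
/ɢ/ is uvular while /ɳ/ is retroflex; the output [ɖ] is retroflex, matching the trigger — so the feature that spreads is place.
The same holds elsewhere in the data: /c/ → [k] before /ŋ/ (palatal → velar, matching velar); /b/ → [d] before /t/ (bilabial → alveolar, matching alveolar) — only place changes, and always toward the following segment.
No alternation appears in [rʊqqi]: there the adjacent consonants already agree in place (/q/ and /q/ are both uvular), so this form is consistent with the same rule.
Since the segment that changes precedes the conditioning segment, the assimilation is regressive.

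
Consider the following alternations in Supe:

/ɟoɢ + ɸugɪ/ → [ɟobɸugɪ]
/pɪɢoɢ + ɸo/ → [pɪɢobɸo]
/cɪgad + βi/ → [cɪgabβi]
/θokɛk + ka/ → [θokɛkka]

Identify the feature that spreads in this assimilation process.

Underlying /ɢ/ is realised as [b] next to /ɸ/; /ɸ/ itself does not change.
/ɢ/ is uvular while /ɸ/ is bilabial; the output [b] is bilabial, matching the trigger — so the feature that spreads is place.
The same holds elsewhere in the data: /d/ → [b] before /β/ (alveolar → bilabial, matching bilabial) — only place changes, and always toward the following segment.
No alternation appears in [θokɛkka]: there the adjacent consonants already agree in place (/k/ and /k/ are both velar), so this form is consistent with the same rule.

place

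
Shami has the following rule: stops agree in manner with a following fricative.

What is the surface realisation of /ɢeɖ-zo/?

[ɢeʐzo]

/ɖ/ is a voiced retroflex stop. The following trigger /z/ is a fricative, so /ɖ/ must become a fricative as well.
A voiced retroflex fricative is [ʐ], so the surface segment is [ʐ].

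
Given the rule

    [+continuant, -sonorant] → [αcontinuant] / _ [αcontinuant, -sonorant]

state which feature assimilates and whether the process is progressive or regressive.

The rule copies [continuant] (continuancy) from the environment onto the target fricatives; since [±continuant] encodes the stop/fricative manner contrast, the assimilating dimension is manner.
Since the environment is written after the underscore, the trigger follows the target; the direction is regressive.

regressive manner assimilation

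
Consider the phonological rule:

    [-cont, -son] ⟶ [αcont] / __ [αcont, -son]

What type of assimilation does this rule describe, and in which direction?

regressive manner assimilation

The shared variable α links the value of [cont] on the target to that of the neighbouring obstruent. [cont] distinguishes stops from fricatives — a manner-of-articulation feature — so this is manner assimilation.
The conditioning segment sits to the right of the focus bar, meaning the trigger follows the segment that changes — regressive assimilation.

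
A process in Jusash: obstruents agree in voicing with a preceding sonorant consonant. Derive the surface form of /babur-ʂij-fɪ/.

/ʂ/ is a voiceless retroflex fricative. The preceding trigger /r/ is voiced, so /ʂ/ must become voiced as well.
Changing only its voicing to voiced gives [ʐ] — the voiced retroflex fricative.
At the second juncture, /f/ likewise becomes [v] adjacent to /j/.

[baburʐijvɪ]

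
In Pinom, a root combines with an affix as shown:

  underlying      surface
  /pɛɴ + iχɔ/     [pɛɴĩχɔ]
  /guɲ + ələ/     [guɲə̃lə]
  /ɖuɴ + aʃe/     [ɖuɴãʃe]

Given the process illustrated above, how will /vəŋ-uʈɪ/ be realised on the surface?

The data show progressive nasality assimilation (vowel nasalisation): /i/ → [ĩ] after /ɴ/; /ə/ → [ə̃] after /ɲ/; /a/ → [ã] after /ɴ/ — a vowel is nasalised by an immediately preceding nasal consonant.
The vowel /u/ is adjacent to the preceding nasal /ŋ/, so it acquires [+nasal] and surfaces as [ũ].

[vəŋũʈɪ]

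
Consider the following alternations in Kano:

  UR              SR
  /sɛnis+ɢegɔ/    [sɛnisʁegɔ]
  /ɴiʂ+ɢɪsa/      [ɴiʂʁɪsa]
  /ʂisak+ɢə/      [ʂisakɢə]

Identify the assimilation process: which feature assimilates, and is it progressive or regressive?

progressive manner assimilation

Underlying /ɢ/ is realised as [ʁ] next to /s/; /s/ itself does not change.
The change stop → fricative matches the manner of the preceding /s/, identifying this as manner assimilation.
Place and voice are unchanged, so the assimilation is partial, not total.
The other alternating form patterns the same way: /ɢ/ → [ʁ] after /ʂ/ (stop → fricative, matching a fricative) — only manner changes, and always toward the preceding segment.
No alternation appears in [ʂisakɢə]: there the adjacent consonants already agree in manner (/ɢ/ and /k/ are both stops), so this form is consistent with the same rule.
Since the segment that changes follows the conditioning segment, the assimilation is progressive.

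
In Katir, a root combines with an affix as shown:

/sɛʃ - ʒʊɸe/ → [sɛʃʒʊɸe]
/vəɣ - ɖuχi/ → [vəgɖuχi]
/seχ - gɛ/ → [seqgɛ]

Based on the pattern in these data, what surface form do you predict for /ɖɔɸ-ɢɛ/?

The data show regressive manner assimilation: /ɣ/ → [g] before /ɖ/; /χ/ → [q] before /g/. In each pair only manner changes, matching the following consonant, while place and voice stay constant.
Nothing changes in [sɛʃʒʊɸe]: there the adjacent consonants already agree in manner (/ʃ/ and /ʒ/ are both fricatives), so this form is consistent with the same rule.
/ɸ/ is a voiceless bilabial fricative. The following trigger /ɢ/ is a stop, so /ɸ/ must become a stop as well.
Changing only its manner to stop gives [p] — the voiceless bilabial stop.

[ɖɔpɢɛ]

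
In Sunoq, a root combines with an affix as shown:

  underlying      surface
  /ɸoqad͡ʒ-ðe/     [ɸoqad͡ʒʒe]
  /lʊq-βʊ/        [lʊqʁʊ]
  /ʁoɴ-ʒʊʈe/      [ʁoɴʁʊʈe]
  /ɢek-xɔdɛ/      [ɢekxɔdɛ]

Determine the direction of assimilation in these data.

progressive

The segment that alternates is /ð/, which surfaces as [ʒ] when adjacent to /d͡ʒ/.
The change dental → postalveolar matches the place of the preceding /d͡ʒ/, identifying this as place assimilation.
The same holds elsewhere in the data: /β/ → [ʁ] after /q/ (bilabial → uvular, matching uvular); /ʒ/ → [ʁ] after /ɴ/ (postalveolar → uvular, matching uvular) — only place changes, and always toward the preceding segment.
No alternation appears in [ɢekxɔdɛ]: there the adjacent consonants already agree in place (/x/ and /k/ are both velar), so this form is consistent with the same rule.
The trigger is the preceding segment, so the direction is progressive (perseverative).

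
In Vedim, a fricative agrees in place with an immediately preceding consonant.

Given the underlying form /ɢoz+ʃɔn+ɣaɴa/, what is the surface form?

/ʃ/ is a voiceless postalveolar fricative. The preceding trigger /z/ is alveolar, so /ʃ/ must become alveolar as well.
The voiceless alveolar fricative is [s], so /ʃ/ → [s].
The same rule applies at the second boundary: /ɣ/ → [z] next to /n/.

[ɢozsɔnzaɴa]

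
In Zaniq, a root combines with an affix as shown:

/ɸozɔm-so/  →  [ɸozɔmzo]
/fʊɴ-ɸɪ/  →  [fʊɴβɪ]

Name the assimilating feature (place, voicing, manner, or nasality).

voicing

Comparing underlying and surface forms, /s/ → [z] is the alternation; the neighbouring /m/ is constant.
The change voiceless → voiced matches the voicing of the preceding /m/, identifying this as voicing assimilation.
The same holds elsewhere in the data: /ɸ/ → [β] after /ɴ/ (voiceless → voiced, matching voiced) — only voicing changes, and always toward the preceding segment.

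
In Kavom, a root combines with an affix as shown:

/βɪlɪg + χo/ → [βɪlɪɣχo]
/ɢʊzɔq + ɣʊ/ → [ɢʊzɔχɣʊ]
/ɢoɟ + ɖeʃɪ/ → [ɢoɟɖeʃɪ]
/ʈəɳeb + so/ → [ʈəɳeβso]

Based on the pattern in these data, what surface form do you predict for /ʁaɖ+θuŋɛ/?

[ʁaʐθuŋɛ]

The data show regressive manner assimilation: /g/ → [ɣ] before /χ/; /q/ → [χ] before /ɣ/; /b/ → [β] before /s/. In each pair only manner changes, matching the following consonant, while place and voice stay constant.
No alternation appears in [ɢoɟɖeʃɪ]: there the adjacent consonants already agree in manner (/ɟ/ and /ɖ/ are both stops), so this form is consistent with the same rule.
The rule targets /ɖ/ (voiced retroflex stop), which sits before the trigger /θ/ (fricative).
The voiced retroflex fricative is [ʐ], so /ɖ/ → [ʐ].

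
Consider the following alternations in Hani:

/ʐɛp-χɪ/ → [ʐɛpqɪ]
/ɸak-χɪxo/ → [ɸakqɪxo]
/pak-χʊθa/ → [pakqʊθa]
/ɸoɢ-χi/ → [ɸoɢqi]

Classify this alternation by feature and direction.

The segment that alternates is /χ/, which surfaces as [q] when adjacent to /p/.
/χ/ is a fricative while /p/ is a stop; the output [q] is a stop, matching the trigger — so the feature that spreads is manner.
Place and voice are unchanged, so the assimilation is partial, not total.
The other alternating forms pattern the same way: /χ/ → [q] after /k/ (fricative → stop, matching a stop); /χ/ → [q] after /ɢ/ (fricative → stop, matching a stop) — only manner changes, and always toward the preceding segment.
Since the segment that changes follows the conditioning segment, the assimilation is progressive.

progressive manner assimilation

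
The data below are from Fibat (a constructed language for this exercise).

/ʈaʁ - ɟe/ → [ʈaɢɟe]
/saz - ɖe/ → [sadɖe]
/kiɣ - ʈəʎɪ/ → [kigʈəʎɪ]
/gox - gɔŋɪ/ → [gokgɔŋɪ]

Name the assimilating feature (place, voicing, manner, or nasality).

Underlying /ʁ/ is realised as [ɢ] next to /ɟ/; /ɟ/ itself does not change.
The change fricative → stop matches the manner of the following /ɟ/, identifying this as manner assimilation.
The same holds elsewhere in the data: /z/ → [d] before /ɖ/ (fricative → stop, matching a stop); /ɣ/ → [g] before /ʈ/ (fricative → stop, matching a stop); /x/ → [k] before /g/ (fricative → stop, matching a stop) — only manner changes, and always toward the following segment.

manner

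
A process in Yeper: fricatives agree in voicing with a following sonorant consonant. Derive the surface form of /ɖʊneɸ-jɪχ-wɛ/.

/ɸ/ is a voiceless bilabial fricative. The following trigger /j/ is voiced, so /ɸ/ must become voiced as well.
The voiced bilabial fricative is [β], so /ɸ/ → [β].
The same rule applies at the second boundary: /χ/ → [ʁ] next to /w/.

[ɖʊneβjɪʁwɛ]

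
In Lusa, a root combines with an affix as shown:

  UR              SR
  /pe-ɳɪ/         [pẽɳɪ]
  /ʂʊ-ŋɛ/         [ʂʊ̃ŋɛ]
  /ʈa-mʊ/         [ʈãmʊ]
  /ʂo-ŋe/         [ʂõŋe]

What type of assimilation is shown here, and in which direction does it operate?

The vowel /e/ surfaces as nasalised [ẽ] next to the following nasal /ɳ/ — it has acquired the [+nasal] feature of its neighbour.
Likewise in the remaining data: /ʊ/ → [ʊ̃] before /ŋ/; /a/ → [ã] before /m/; /o/ → [õ] before /ŋ/ — each time a vowel is nasalised next to a following nasal.
Because the conditioning nasal is to the right of the vowel that changes, the process is regressive (anticipatory).

regressive nasality assimilation (vowel nasalisation)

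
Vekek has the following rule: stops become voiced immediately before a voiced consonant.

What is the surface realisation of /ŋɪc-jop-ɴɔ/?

[ŋɪɟjobɴɔ]

/c/ is a voiceless palatal stop. The following trigger /j/ is voiced, so /c/ must become voiced as well.
A voiced palatal stop is [ɟ], so the surface segment is [ɟ].
The same rule applies at the second boundary: /p/ → [b] next to /ɴ/.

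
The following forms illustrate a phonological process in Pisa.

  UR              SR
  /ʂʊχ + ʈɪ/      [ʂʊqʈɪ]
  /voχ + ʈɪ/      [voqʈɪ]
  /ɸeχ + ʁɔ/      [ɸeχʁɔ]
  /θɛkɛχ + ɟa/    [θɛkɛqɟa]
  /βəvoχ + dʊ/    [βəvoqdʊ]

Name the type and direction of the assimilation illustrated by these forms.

regressive manner assimilation

Underlying /χ/ is realised as [q] next to /ʈ/; /ʈ/ itself does not change.
The change fricative → stop matches the manner of the following /ʈ/, identifying this as manner assimilation.
Place and voice are unchanged, so the assimilation is partial, not total.
Checking the remaining alternations: /χ/ → [q] before /ɟ/ (fricative → stop, matching a stop); /χ/ → [q] before /d/ (fricative → stop, matching a stop) — only manner changes, and always toward the following segment.
No alternation appears in [ɸeχʁɔ]: there the adjacent consonants already agree in manner (/χ/ and /ʁ/ are both fricatives), so this form is consistent with the same rule.
Since the segment that changes precedes the conditioning segment, the assimilation is regressive.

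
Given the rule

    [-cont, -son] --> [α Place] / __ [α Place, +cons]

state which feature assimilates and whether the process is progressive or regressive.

The shared variable α links the value of the place features (abbreviated [Place]) on the target to the same value on the neighbouring segment, so place is the feature that assimilates.
The conditioning segment sits to the right of the focus bar, meaning the trigger follows the segment that changes — regressive assimilation.

regressive place assimilation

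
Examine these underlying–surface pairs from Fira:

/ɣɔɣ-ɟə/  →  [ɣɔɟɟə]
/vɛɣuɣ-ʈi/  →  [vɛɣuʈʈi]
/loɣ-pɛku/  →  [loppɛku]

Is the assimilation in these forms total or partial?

total assimilation

Underlying /ɣ/ is realised as [ɟ] next to /ɟ/; /ɟ/ itself does not change.
The output [ɟ] is identical to the trigger /ɟ/ — every feature (place, manner, voicing) has been copied — so this is total assimilation.
The remaining alternations confirm this: /ɣ/ → [ʈ] before /ʈ/; /ɣ/ → [p] before /p/ — in each case the output is a copy of the following consonant.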